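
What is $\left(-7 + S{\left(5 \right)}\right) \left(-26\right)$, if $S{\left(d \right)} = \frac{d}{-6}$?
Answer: $\frac{611}{3} \approx 203.67$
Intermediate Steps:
$S{\left(d \right)} = - \frac{d}{6}$ ($S{\left(d \right)} = d \left(- \frac{1}{6}\right) = - \frac{d}{6}$)
$\left(-7 + S{\left(5 \right)}\right) \left(-26\right) = \left(-7 - \frac{5}{6}\right) \left(-26\right) = \left(- \frac{47}{6}\right) \left(-26\right) = \frac{611}{3}$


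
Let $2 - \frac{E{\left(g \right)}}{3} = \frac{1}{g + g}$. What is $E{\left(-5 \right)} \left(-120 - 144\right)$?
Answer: $- \frac{8316}{5} \approx -1663.2$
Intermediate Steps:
$E{\left(g \right)} = 6 - \frac{3}{2 g}$ ($E{\left(g \right)} = 6 - \frac{3}{g + g} = 6 - \frac{3}{2 g}$)
$E{\left(-5 \right)} \left(-120 - 144\right) = \left(6 - \frac{3}{2 \left(-5\right)}\right) \left(-120 - 144\right) = \left(6 - - \frac{3}{10}\right) \left(-264\right) = \left(6 + \frac{3}{10}\right) \left(-264\right) = \frac{63}{10} \left(-264\right) = - \frac{8316}{5}$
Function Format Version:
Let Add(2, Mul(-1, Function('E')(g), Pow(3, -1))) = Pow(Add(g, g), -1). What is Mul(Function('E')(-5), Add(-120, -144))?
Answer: Rational(-8316, 5) ≈ -1663.2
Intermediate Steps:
Function('E')(g) = Add(6, Mul(Rational(-3, 2), Pow(g, -1))) (Function('E')(g) = Add(6, Mul(-3, Pow(Add(g, g), -1))) = Add(6, Mul(-3, Pow(Mul(2, g), -1))) = Add(6, Mul(-3, Mul(Rational(1, 2), Pow(g, -1)))) = Add(6, Mul(Rational(-3, 2), Pow(g, -1))))
Mul(Function('E')(-5), Add(-120, -144)) = Mul(Add(6, Mul(Rational(-3, 2), Pow(-5, -1))), Add(-120, -144)) = Mul(Add(6, Mul(Rational(-3, 2), Rational(-1, 5))), -264) = Mul(Add(6, Rational(3, 10)), -264) = Mul(Rational(63, 10), -264) = Rational(-8316, 5)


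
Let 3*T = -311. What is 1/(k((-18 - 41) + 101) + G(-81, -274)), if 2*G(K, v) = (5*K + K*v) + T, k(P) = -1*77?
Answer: 3/32297 ≈ 9.2888e-5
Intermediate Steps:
T = -311/3 (T = (⅓)*(-311) = -311/3 ≈ -103.67)
k(P) = -77
G(K, v) = -311/6 + 5*K/2 + K*v/2 (G(K, v) = ((5*K + K*v) - 311/3)/2 = (-311/3 + 5*K + K*v)/2 = -311/6 + 5*K/2 + K*v/2)
1/(k((-18 - 41) + 101) + G(-81, -274)) = 1/(-77 + (-311/6 + (5/2)*(-81) + (½)*(-81)*(-274))) = 1/(-77 + (-311/6 - 405/2 + 11097)) = 1/(-77 + 32528/3) = 1/(32297/3) = 3/32297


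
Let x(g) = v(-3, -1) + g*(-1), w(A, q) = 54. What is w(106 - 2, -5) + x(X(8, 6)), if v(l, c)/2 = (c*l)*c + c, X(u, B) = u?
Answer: 38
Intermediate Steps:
v(l, c) = 2*c + 2*l*c² (v(l, c) = 2*((c*l)*c + c) = 2*(l*c² + c) = 2*(c + l*c²) = 2*c + 2*l*c²)
x(g) = -8 - g (x(g) = 2*(-1)*(1 - 1*(-3)) + g*(-1) = 2*(-1)*(1 + 3) - g = 2*(-1)*4 - g = -8 - g)
w(106 - 2, -5) + x(X(8, 6)) = 54 + (-8 - 1*8) = 54 + (-8 - 8) = 54 - 16 = 38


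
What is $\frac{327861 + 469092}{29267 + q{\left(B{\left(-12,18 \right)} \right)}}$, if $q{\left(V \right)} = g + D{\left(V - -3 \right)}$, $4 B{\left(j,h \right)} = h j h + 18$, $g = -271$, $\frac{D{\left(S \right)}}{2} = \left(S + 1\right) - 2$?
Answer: $\frac{796953}{27065} \approx 29.446$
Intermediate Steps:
$D{\left(S \right)} = -2 + 2 S$ ($D{\left(S \right)} = 2 \left(\left(S + 1\right) - 2\right) = 2 \left(\left(1 + S\right) - 2\right) = 2 \left(-1 + S\right) = -2 + 2 S$)
$B{\left(j,h \right)} = \frac{9}{2} + \frac{j h^{2}}{4}$ ($B{\left(j,h \right)} = \frac{h j h + 18}{4} = \frac{j h^{2} + 18}{4} = \frac{18 + j h^{2}}{4} = \frac{9}{2} + \frac{j h^{2}}{4}$)
$q{\left(V \right)} = -267 + 2 V$ ($q{\left(V \right)} = -271 + \left(-2 + 2 \left(V - -3\right)\right) = -271 + \left(-2 + 2 \left(V + 3\right)\right) = -271 + \left(-2 + 2 \left(3 + V\right)\right) = -271 + \left(-2 + \left(6 + 2 V\right)\right) = -271 + \left(4 + 2 V\right) = -267 + 2 V$)
$\frac{327861 + 469092}{29267 + q{\left(B{\left(-12,18 \right)} \right)}} = \frac{327861 + 469092}{29267 + \left(-267 + 2 \left(\frac{9}{2} + \frac{1}{4} \left(-12\right) 18^{2}\right)\right)} = \frac{796953}{29267 + \left(-267 + 2 \left(\frac{9}{2} + \frac{1}{4} \left(-12\right) 324\right)\right)} = \frac{796953}{29267 + \left(-267 + 2 \left(\frac{9}{2} - 972\right)\right)} = \frac{796953}{29267 + \left(-267 + 2 \left(- \frac{1935}{2}\right)\right)} = \frac{796953}{29267 - 2202} = \frac{796953}{27065}$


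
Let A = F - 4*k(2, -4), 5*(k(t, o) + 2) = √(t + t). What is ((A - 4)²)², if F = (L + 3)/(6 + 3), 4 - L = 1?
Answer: 4477456/50625 ≈ 88.444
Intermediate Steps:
L = 3 (L = 4 - 1*1 = 4 - 1 = 3)
k(t, o) = -2 + √2*√t/5 (k(t, o) = -2 + √(t + t)/5 = -2 + √(2*t)/5 = -2 + (√2*√t)/5 = -2 + √2*√t/5)
F = ⅔ (F = (3 + 3)/(6 + 3) = 6/9 = 6*(⅑) = ⅔ ≈ 0.66667)
A = 106/15 (A = ⅔ - 4*(-2 + √2*√2/5) = ⅔ - 4*(-2 + ⅖) = ⅔ - 4*(-8/5) = ⅔ + 32/5 = 106/15 ≈ 7.0667)
((A - 4)²)² = ((106/15 - 4)²)² = ((46/15)²)² = (2116/225)² = 4477456/50625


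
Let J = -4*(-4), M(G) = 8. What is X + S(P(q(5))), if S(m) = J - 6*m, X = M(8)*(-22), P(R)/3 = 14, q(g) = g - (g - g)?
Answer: -412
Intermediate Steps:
q(g) = g (q(g) = g - 1*0 = g + 0 = g)
P(R) = 42 (P(R) = 3*14 = 42)
J = 16
X = -176 (X = 8*(-22) = -176)
S(m) = 16 - 6*m
X + S(P(q(5))) = -176 + (16 - 6*42) = -176 + (16 - 252) = -176 - 236 = -412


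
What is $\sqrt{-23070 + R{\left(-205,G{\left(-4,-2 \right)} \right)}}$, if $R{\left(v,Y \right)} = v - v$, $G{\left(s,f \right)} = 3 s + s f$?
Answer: $i \sqrt{23070} \approx 151.89 i$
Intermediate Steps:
$G{\left(s,f \right)} = 3 s + f s$
$R{\left(v,Y \right)} = 0$
$\sqrt{-23070 + R{\left(-205,G{\left(-4,-2 \right)} \right)}} = \sqrt{-23070 + 0} = \sqrt{-23070} = i \sqrt{23070}$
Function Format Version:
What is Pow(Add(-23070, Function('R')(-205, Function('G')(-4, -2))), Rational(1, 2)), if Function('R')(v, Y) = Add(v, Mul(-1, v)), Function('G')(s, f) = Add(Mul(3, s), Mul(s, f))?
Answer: Mul(I, Pow(23070, Rational(1, 2))) ≈ Mul(151.89, I)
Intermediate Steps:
Function('G')(s, f) = Add(Mul(3, s), Mul(f, s))
Function('R')(v, Y) = 0
Pow(Add(-23070, Function('R')(-205, Function('G')(-4, -2))), Rational(1, 2)) = Pow(Add(-23070, 0), Rational(1, 2)) = Pow(-23070, Rational(1, 2)) = Mul(I, Pow(23070, Rational(1, 2)))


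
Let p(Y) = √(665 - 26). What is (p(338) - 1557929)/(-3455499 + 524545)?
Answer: 1557929/2930954 - 3*√71/2930954 ≈ 0.53153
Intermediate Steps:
p(Y) = 3*√71 (p(Y) = √639 = 3*√71)
(p(338) - 1557929)/(-3455499 + 524545) = (3*√71 - 1557929)/(-3455499 + 524545) = (-1557929 + 3*√71)/(-2930954) = (-1557929 + 3*√71)*(-1/2930954) = 1557929/2930954 - 3*√71/2930954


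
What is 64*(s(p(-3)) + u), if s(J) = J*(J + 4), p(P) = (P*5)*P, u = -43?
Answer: 138368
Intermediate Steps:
p(P) = 5*P² (p(P) = (5*P)*P = 5*P²)
s(J) = J*(4 + J)
64*(s(p(-3)) + u) = 64*((5*(-3)²)*(4 + 5*(-3)²) - 43) = 64*((5*9)*(4 + 5*9) - 43) = 64*(45*(4 + 45) - 43) = 64*(45*49 - 43) = 64*(2205 - 43) = 64*2162 = 138368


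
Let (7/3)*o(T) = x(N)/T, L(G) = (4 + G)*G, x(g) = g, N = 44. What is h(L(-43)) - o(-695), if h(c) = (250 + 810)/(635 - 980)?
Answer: -1022272/335685 ≈ -3.0453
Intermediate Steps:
L(G) = G*(4 + G)
o(T) = 132/(7*T) (o(T) = 3*(44/T)/7 = 132/(7*T))
h(c) = -212/69 (h(c) = 1060/(-345) = 1060*(-1/345) = -212/69)
h(L(-43)) - o(-695) = -212/69 - 132/(7*(-695)) = -212/69 - 132*(-1)/(7*695) = -212/69 - 1*(-132/4865) = -212/69 + 132/4865 = -1022272/335685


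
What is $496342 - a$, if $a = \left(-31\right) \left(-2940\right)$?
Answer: $405202$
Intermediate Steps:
$a = 91140$
$496342 - a = 496342 - 91140 = 405202$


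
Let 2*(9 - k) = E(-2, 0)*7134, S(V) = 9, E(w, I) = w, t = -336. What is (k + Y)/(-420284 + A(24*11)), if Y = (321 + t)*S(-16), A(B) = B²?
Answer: -1752/87647 ≈ -0.019989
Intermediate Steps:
Y = -135 (Y = (321 - 336)*9 = -15*9 = -135)
k = 7143 (k = 9 - (-1)*7134 = 9 - ½*(-14268) = 9 + 7134 = 7143)
(k + Y)/(-420284 + A(24*11)) = (7143 - 135)/(-420284 + (24*11)²) = 7008/(-420284 + 264²) = 7008/(-420284 + 69696) = 7008/(-350588) = 7008*(-1/350588) = -1752/87647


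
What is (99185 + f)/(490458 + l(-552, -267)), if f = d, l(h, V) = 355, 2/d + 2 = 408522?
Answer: 20259528101/100253463380 ≈ 0.20208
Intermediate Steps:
d = 1/204260 (d = 2/(-2 + 408522) = 2/408520 = 2*(1/408520) = 1/204260 ≈ 4.8957e-6)
f = 1/204260 ≈ 4.8957e-6
(99185 + f)/(490458 + l(-552, -267)) = (99185 + 1/204260)/(490458 + 355) = (20259528101/204260)/490813 = (20259528101/204260)*(1/490813) = 20259528101/100253463380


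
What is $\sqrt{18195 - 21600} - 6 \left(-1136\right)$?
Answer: $6816 + i \sqrt{3405} \approx 6816.0 + 58.352 i$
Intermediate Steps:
$\sqrt{18195 - 21600} - 6 \left(-1136\right) = \sqrt{-3405} - -6816 = i \sqrt{3405} + 6816 = 6816 + i \sqrt{3405}$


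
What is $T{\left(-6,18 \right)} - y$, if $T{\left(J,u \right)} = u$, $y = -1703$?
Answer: $1721$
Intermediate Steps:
$T{\left(-6,18 \right)} - y = 18 - -1703 = 18 + 1703 = 1721$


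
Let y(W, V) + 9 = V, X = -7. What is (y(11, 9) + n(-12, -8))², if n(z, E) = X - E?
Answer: 1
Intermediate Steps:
y(W, V) = -9 + V
n(z, E) = -7 - E
(y(11, 9) + n(-12, -8))² = ((-9 + 9) + (-7 - 1*(-8)))² = (0 + (-7 + 8))² = (0 + 1)² = 1² = 1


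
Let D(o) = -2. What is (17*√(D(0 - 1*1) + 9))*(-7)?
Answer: -119*√7 ≈ -314.84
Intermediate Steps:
(17*√(D(0 - 1*1) + 9))*(-7) = (17*√(-2 + 9))*(-7) = (17*√7)*(-7) = -119*√7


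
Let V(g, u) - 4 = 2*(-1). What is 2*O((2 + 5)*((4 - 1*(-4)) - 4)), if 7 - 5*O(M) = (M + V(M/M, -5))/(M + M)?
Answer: 181/70 ≈ 2.5857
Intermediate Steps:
V(g, u) = 2 (V(g, u) = 4 + 2*(-1) = 4 - 2 = 2)
O(M) = 7/5 - (2 + M)/(10*M) (O(M) = 7/5 - (M + 2)/(5*(M + M)) = 7/5 - (2 + M)/(5*(2*M)) = 7/5 - (2 + M)*1/(2*M)/5 = 7/5 - (2 + M)/(10*M))
2*O((2 + 5)*((4 - 1*(-4)) - 4)) = 2*((-2 + 13*((2 + 5)*((4 - 1*(-4)) - 4)))/(10*(((2 + 5)*((4 - 1*(-4)) - 4))))) = 2*((-2 + 13*(7*((4 + 4) - 4)))/(10*((7*((4 + 4) - 4))))) = 2*((-2 + 13*(7*(8 - 4)))/(10*((7*(8 - 4))))) = 2*((-2 + 13*(7*4))/(10*((7*4)))) = 2*((⅒)*(-2 + 13*28)/28) = 2*((⅒)*(1/28)*(-2 + 364)) = 2*((⅒)*(1/28)*362) = 2*(181/140) = 181/70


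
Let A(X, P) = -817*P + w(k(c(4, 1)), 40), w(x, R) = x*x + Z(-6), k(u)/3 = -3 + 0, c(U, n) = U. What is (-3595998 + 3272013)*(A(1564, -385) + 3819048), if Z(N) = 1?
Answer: -1339248694875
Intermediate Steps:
k(u) = -9 (k(u) = 3*(-3 + 0) = 3*(-3) = -9)
w(x, R) = 1 + x² (w(x, R) = x*x + 1 = x² + 1 = 1 + x²)
A(X, P) = 82 - 817*P (A(X, P) = -817*P + (1 + (-9)²) = -817*P + (1 + 81) = -817*P + 82 = 82 - 817*P)
(-3595998 + 3272013)*(A(1564, -385) + 3819048) = (-3595998 + 3272013)*((82 - 817*(-385)) + 3819048) = -323985*((82 + 314545) + 3819048) = -323985*(314627 + 3819048) = -323985*4133675 = -1339248694875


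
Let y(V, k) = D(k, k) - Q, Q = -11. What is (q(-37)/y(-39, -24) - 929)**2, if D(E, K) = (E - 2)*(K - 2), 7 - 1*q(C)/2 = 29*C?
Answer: 44952904441/52441 ≈ 8.5721e+5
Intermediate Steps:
q(C) = 14 - 58*C
D(E, K) = (-2 + E)*(-2 + K)
y(V, k) = 15 + k**2 - 4*k (y(V, k) = (4 - 2*k - 2*k + k*k) - 1*(-11) = (4 - 2*k - 2*k + k**2) + 11 = (4 + k**2 - 4*k) + 11 = 15 + k**2 - 4*k)
(q(-37)/y(-39, -24) - 929)**2 = ((14 - 58*(-37))/(15 + (-24)**2 - 4*(-24)) - 929)**2 = ((14 + 2146)/(15 + 576 + 96) - 929)**2 = (2160/687 - 929)**2 = (2160*(1/687) - 929)**2 = (720/229 - 929)**2 = (-212021/229)**2 = 44952904441/52441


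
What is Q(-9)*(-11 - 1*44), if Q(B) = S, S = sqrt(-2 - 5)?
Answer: -55*I*sqrt(7) ≈ -145.52*I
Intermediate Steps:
S = I*sqrt(7) (S = sqrt(-7) = I*sqrt(7) ≈ 2.6458*I)
Q(B) = I*sqrt(7)
Q(-9)*(-11 - 1*44) = (I*sqrt(7))*(-11 - 1*44) = (I*sqrt(7))*(-11 - 44) = (I*sqrt(7))*(-55) = -55*I*sqrt(7)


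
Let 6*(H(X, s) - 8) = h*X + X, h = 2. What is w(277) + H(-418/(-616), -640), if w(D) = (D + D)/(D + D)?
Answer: 523/56 ≈ 9.3393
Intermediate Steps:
H(X, s) = 8 + X/2 (H(X, s) = 8 + (2*X + X)/6 = 8 + (3*X)/6 = 8 + X/2)
w(D) = 1 (w(D) = (2*D)/((2*D)) = (2*D)*(1/(2*D)) = 1)
w(277) + H(-418/(-616), -640) = 1 + (8 + (-418/(-616))/2) = 1 + (8 + (-418*(-1/616))/2) = 1 + (8 + (½)*(19/28)) = 1 + (8 + 19/56) = 1 + 467/56 = 523/56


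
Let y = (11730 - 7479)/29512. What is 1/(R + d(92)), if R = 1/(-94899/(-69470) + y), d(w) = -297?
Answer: -1547988129/458727374993 ≈ -0.0033745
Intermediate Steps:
y = 4251/29512 (y = 4251*(1/29512) = 4251/29512 ≈ 0.14404)
R = 1025099320/1547988129 (R = 1/(-94899/(-69470) + 4251/29512) = 1/(-94899*(-1/69470) + 4251/29512) = 1/(94899/69470 + 4251/29512) = 1/(1547988129/1025099320) = 1025099320/1547988129 ≈ 0.66221)
1/(R + d(92)) = 1/(1025099320/1547988129 - 297) = 1/(-458727374993/1547988129) = -1547988129/458727374993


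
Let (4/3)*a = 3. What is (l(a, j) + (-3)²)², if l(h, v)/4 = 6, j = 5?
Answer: 1089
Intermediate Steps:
a = 9/4 (a = (¾)*3 = 9/4 ≈ 2.2500)
l(h, v) = 24 (l(h, v) = 4*6 = 24)
(l(a, j) + (-3)²)² = (24 + (-3)²)² = (24 + 9)² = 33² = 1089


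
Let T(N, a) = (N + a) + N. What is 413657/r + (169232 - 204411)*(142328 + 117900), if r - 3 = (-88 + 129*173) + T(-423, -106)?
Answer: -194809053665703/21280 ≈ -9.1546e+9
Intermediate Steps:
T(N, a) = a + 2*N
r = 21280 (r = 3 + ((-88 + 129*173) + (-106 + 2*(-423))) = 3 + ((-88 + 22317) + (-106 - 846)) = 3 + (22229 - 952) = 3 + 21277 = 21280)
413657/r + (169232 - 204411)*(142328 + 117900) = 413657/21280 + (169232 - 204411)*(142328 + 117900) = 413657*(1/21280) - 35179*260228 = 413657/21280 - 9154560812 = -194809053665703/21280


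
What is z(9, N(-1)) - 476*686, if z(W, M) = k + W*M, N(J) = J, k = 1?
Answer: -326544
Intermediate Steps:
z(W, M) = 1 + M*W (z(W, M) = 1 + W*M = 1 + M*W)
z(9, N(-1)) - 476*686 = (1 - 1*9) - 476*686 = (1 - 9) - 326536 = -8 - 326536 = -326544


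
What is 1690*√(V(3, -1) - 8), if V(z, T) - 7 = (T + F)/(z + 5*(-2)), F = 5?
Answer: 1690*I*√77/7 ≈ 2118.5*I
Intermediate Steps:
V(z, T) = 7 + (5 + T)/(-10 + z) (V(z, T) = 7 + (T + 5)/(z + 5*(-2)) = 7 + (5 + T)/(z - 10) = 7 + (5 + T)/(-10 + z))
1690*√(V(3, -1) - 8) = 1690*√((-65 - 1 + 7*3)/(-10 + 3) - 8) = 1690*√((-65 - 1 + 21)/(-7) - 8) = 1690*√(-⅐*(-45) - 8) = 1690*√(45/7 - 8) = 1690*√(-11/7) = 1690*(I*√77/7) = 1690*I*√77/7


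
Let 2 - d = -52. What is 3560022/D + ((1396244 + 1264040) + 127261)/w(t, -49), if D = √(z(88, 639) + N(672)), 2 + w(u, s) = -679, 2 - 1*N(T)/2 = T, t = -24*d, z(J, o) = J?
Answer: -2787545/681 - 1780011*I*√313/313 ≈ -4093.3 - 1.0061e+5*I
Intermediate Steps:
d = 54 (d = 2 - 1*(-52) = 2 + 52 = 54)
t = -1296 (t = -24*54 = -1296)
N(T) = 4 - 2*T
w(u, s) = -681 (w(u, s) = -2 - 679 = -681)
D = 2*I*√313 (D = √(88 + (4 - 2*672)) = √(88 + (4 - 1344)) = √(88 - 1340) = √(-1252) = 2*I*√313 ≈ 35.384*I)
3560022/D + ((1396244 + 1264040) + 127261)/w(t, -49) = 3560022/((2*I*√313)) + ((1396244 + 1264040) + 127261)/(-681) = 3560022*(-I*√313/626) + (2660284 + 127261)*(-1/681) = -1780011*I*√313/313 + 2787545*(-1/681) = -1780011*I*√313/313 - 2787545/681 = -2787545/681 - 1780011*I*√313/313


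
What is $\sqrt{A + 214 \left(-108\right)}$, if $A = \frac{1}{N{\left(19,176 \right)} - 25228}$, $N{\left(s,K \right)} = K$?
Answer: $\frac{5 i \sqrt{145051537199}}{12526} \approx 152.03 i$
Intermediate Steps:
$A = - \frac{1}{25052}$ ($A = \frac{1}{176 - 25228} = \frac{1}{-25052} = - \frac{1}{25052} \approx -3.9917 \cdot 10^{-5}$)
$\sqrt{A + 214 \left(-108\right)} = \sqrt{- \frac{1}{25052} + 214 \left(-108\right)} = \sqrt{- \frac{1}{25052} - 23112} = \sqrt{- \frac{579001825}{25052}} = \frac{5 i \sqrt{145051537199}}{12526}$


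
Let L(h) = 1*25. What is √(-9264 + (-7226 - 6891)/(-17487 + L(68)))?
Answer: 7*I*√57643790738/17462 ≈ 96.245*I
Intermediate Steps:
L(h) = 25
√(-9264 + (-7226 - 6891)/(-17487 + L(68))) = √(-9264 + (-7226 - 6891)/(-17487 + 25)) = √(-9264 - 14117/(-17462)) = √(-9264 - 14117*(-1/17462)) = √(-9264 + 14117/17462) = √(-161753851/17462) = 7*I*√57643790738/17462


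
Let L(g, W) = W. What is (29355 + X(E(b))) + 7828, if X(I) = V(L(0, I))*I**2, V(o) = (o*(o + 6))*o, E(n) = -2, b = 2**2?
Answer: 37247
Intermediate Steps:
b = 4
V(o) = o**2*(6 + o) (V(o) = (o*(6 + o))*o = o**2*(6 + o))
X(I) = I**4*(6 + I) (X(I) = (I**2*(6 + I))*I**2 = I**4*(6 + I))
(29355 + X(E(b))) + 7828 = (29355 + (-2)**4*(6 - 2)) + 7828 = (29355 + 16*4) + 7828 = (29355 + 64) + 7828 = 29419 + 7828 = 37247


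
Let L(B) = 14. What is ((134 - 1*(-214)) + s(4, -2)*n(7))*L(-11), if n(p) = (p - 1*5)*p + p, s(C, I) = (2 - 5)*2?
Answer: 3108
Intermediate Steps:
s(C, I) = -6 (s(C, I) = -3*2 = -6)
n(p) = p + p*(-5 + p) (n(p) = (p - 5)*p + p = (-5 + p)*p + p = p*(-5 + p) + p = p + p*(-5 + p))
((134 - 1*(-214)) + s(4, -2)*n(7))*L(-11) = ((134 - 1*(-214)) - 42*(-4 + 7))*14 = ((134 + 214) - 42*3)*14 = (348 - 6*21)*14 = (348 - 126)*14 = 222*14 = 3108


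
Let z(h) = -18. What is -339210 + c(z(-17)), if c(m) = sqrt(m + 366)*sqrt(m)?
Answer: -339210 + 6*I*sqrt(174) ≈ -3.3921e+5 + 79.145*I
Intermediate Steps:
c(m) = sqrt(m)*sqrt(366 + m) (c(m) = sqrt(366 + m)*sqrt(m) = sqrt(m)*sqrt(366 + m))
-339210 + c(z(-17)) = -339210 + sqrt(-18)*sqrt(366 - 18) = -339210 + (3*I*sqrt(2))*sqrt(348) = -339210 + (3*I*sqrt(2))*(2*sqrt(87)) = -339210 + 6*I*sqrt(174)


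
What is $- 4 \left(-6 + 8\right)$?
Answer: $-8$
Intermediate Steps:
$- 4 \left(-6 + 8\right) = \left(-4\right) 2 = -8$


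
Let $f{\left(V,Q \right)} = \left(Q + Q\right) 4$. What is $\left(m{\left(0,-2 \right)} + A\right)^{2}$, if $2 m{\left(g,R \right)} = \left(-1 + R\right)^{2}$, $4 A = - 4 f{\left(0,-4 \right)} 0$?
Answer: $\frac{81}{4} \approx 20.25$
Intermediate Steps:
$f{\left(V,Q \right)} = 8 Q$ ($f{\left(V,Q \right)} = 2 Q 4 = 8 Q$)
$A = 0$ ($A = \frac{- 4 \cdot 8 \left(-4\right) 0}{4} = \frac{\left(-4\right) \left(-32\right) 0}{4} = \frac{128 \cdot 0}{4} = \frac{1}{4} \cdot 0 = 0$)
$m{\left(g,R \right)} = \frac{\left(-1 + R\right)^{2}}{2}$
$\left(m{\left(0,-2 \right)} + A\right)^{2} = \left(\frac{\left(-1 - 2\right)^{2}}{2} + 0\right)^{2} = \left(\frac{\left(-3\right)^{2}}{2} + 0\right)^{2} = \left(\frac{1}{2} \cdot 9 + 0\right)^{2} = \left(\frac{9}{2} + 0\right)^{2} = \left(\frac{9}{2}\right)^{2} = \frac{81}{4}$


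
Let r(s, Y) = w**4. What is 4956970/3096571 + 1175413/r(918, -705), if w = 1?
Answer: 3639754765793/3096571 ≈ 1.1754e+6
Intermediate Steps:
r(s, Y) = 1 (r(s, Y) = 1**4 = 1)
4956970/3096571 + 1175413/r(918, -705) = 4956970/3096571 + 1175413/1 = 4956970*(1/3096571) + 1175413*1 = 4956970/3096571 + 1175413 = 3639754765793/3096571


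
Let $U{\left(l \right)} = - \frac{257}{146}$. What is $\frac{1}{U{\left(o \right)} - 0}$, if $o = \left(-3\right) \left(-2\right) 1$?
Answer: $- \frac{146}{257} \approx -0.56809$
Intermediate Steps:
$o = 6$ ($o = 6 \cdot 1 = 6$)
$U{\left(l \right)} = - \frac{257}{146}$ ($U{\left(l \right)} = \left(-257\right) \frac{1}{146} = - \frac{257}{146}$)
$\frac{1}{U{\left(o \right)} - 0} = \frac{1}{- \frac{257}{146} - 0} = \frac{1}{- \frac{257}{146} + 0} = \frac{1}{- \frac{257}{146}} = - \frac{146}{257}$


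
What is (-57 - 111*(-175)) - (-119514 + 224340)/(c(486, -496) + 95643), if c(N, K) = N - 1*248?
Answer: 1856918382/95881 ≈ 19367.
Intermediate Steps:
c(N, K) = -248 + N (c(N, K) = N - 248 = -248 + N)
(-57 - 111*(-175)) - (-119514 + 224340)/(c(486, -496) + 95643) = (-57 - 111*(-175)) - (-119514 + 224340)/((-248 + 486) + 95643) = (-57 + 19425) - 104826/(238 + 95643) = 19368 - 104826/95881 = 1856918382/95881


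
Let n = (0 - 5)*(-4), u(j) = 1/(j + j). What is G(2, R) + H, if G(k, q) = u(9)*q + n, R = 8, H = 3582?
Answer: 32422/9 ≈ 3602.4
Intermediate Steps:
u(j) = 1/(2*j)
n = 20 (n = -5*(-4) = 20)
G(k, q) = 20 + q/18 (G(k, q) = ((½)/9)*q + 20 = ((½)*(⅑))*q + 20 = q/18 + 20 = 20 + q/18)
G(2, R) + H = (20 + (1/18)*8) + 3582 = (20 + 4/9) + 3582 = 184/9 + 3582 = 32422/9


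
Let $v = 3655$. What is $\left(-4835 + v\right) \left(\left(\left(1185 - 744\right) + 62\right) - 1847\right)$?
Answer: $1585920$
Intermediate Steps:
$\left(-4835 + v\right) \left(\left(\left(1185 - 744\right) + 62\right) - 1847\right) = \left(-4835 + 3655\right) \left(\left(\left(1185 - 744\right) + 62\right) - 1847\right) = - 1180 \left(\left(441 + 62\right) - 1847\right) = - 1180 \left(503 - 1847\right) = \left(-1180\right) \left(-1344\right) = 1585920$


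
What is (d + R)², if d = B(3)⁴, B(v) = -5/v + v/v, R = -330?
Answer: 713637796/6561 ≈ 1.0877e+5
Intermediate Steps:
B(v) = 1 - 5/v (B(v) = -5/v + 1 = 1 - 5/v)
d = 16/81 (d = ((-5 + 3)/3)⁴ = ((⅓)*(-2))⁴ = (-⅔)⁴ = 16/81 ≈ 0.19753)
(d + R)² = (16/81 - 330)² = (-26714/81)² = 713637796/6561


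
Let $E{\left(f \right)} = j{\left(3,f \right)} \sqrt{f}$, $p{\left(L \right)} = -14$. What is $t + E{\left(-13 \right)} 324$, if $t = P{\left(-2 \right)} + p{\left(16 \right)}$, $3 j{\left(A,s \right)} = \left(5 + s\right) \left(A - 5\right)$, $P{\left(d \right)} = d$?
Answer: $-16 + 1728 i \sqrt{13} \approx -16.0 + 6230.4 i$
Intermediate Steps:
$j{\left(A,s \right)} = \frac{\left(-5 + A\right) \left(5 + s\right)}{3}$ ($j{\left(A,s \right)} = \frac{\left(5 + s\right) \left(A - 5\right)}{3} = \frac{\left(5 + s\right) \left(-5 + A\right)}{3} = \frac{\left(-5 + A\right) \left(5 + s\right)}{3}$)
$t = -16$ ($t = -2 - 14 = -16$)
$E{\left(f \right)} = \sqrt{f} \left(- \frac{10}{3} - \frac{2 f}{3}\right)$ ($E{\left(f \right)} = \left(- \frac{25}{3} - \frac{5 f}{3} + \frac{5}{3} \cdot 3 + \frac{1}{3} \cdot 3 f\right) \sqrt{f} = \left(- \frac{25}{3} - \frac{5 f}{3} + 5 + f\right) \sqrt{f} = \left(- \frac{10}{3} - \frac{2 f}{3}\right) \sqrt{f} = \sqrt{f} \left(- \frac{10}{3} - \frac{2 f}{3}\right)$)
$t + E{\left(-13 \right)} 324 = -16 + \frac{2 \sqrt{-13} \left(-5 - -13\right)}{3} \cdot 324 = -16 + \frac{2 i \sqrt{13} \left(-5 + 13\right)}{3} \cdot 324 = -16 + \frac{2}{3} i \sqrt{13} \cdot 8 \cdot 324 = -16 + \frac{16 i \sqrt{13}}{3} \cdot 324 = -16 + 1728 i \sqrt{13}$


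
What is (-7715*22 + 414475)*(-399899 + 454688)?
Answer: 13409333805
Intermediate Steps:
(-7715*22 + 414475)*(-399899 + 454688) = (-169730 + 414475)*54789 = 244745*54789 = 13409333805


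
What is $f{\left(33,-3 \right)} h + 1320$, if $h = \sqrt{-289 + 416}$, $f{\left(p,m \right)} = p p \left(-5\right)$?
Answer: $1320 - 5445 \sqrt{127} \approx -60042.0$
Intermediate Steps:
$f{\left(p,m \right)} = - 5 p^{2}$ ($f{\left(p,m \right)} = p^{2} \left(-5\right) = - 5 p^{2}$)
$h = \sqrt{127} \approx 11.269$
$f{\left(33,-3 \right)} h + 1320 = - 5 \cdot 33^{2} \sqrt{127} + 1320 = \left(-5\right) 1089 \sqrt{127} + 1320 = - 5445 \sqrt{127} + 1320 = 1320 - 5445 \sqrt{127}$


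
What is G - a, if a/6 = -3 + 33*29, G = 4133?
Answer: -1591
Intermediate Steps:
a = 5724 (a = 6*(-3 + 33*29) = 6*(-3 + 957) = 6*954 = 5724)
G - a = 4133 - 1*5724 = 4133 - 5724 = -1591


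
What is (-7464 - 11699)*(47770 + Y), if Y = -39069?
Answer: -166737263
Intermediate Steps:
(-7464 - 11699)*(47770 + Y) = (-7464 - 11699)*(47770 - 39069) = -19163*8701 = -166737263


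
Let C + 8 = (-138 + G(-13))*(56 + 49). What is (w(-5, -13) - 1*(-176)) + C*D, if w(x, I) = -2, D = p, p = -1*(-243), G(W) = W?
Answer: -3854535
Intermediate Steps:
p = 243
D = 243
C = -15863 (C = -8 + (-138 - 13)*(56 + 49) = -8 - 151*105 = -8 - 15855 = -15863)
(w(-5, -13) - 1*(-176)) + C*D = (-2 - 1*(-176)) - 15863*243 = (-2 + 176) - 3854709 = 174 - 3854709 = -3854535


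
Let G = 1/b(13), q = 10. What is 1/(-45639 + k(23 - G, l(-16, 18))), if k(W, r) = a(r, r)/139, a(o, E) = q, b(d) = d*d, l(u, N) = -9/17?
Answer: -139/6343811 ≈ -2.1911e-5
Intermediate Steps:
l(u, N) = -9/17 (l(u, N) = -9*1/17 = -9/17)
b(d) = d²
a(o, E) = 10
G = 1/169 (G = 1/(13²) = 1/169 ≈ 0.0059172)
k(W, r) = 10/139
1/(-45639 + k(23 - G, l(-16, 18))) = 1/(-45639 + 10/139) = 1/(-6343811/139) = -139/6343811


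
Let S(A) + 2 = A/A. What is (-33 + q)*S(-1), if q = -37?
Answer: 70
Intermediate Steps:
S(A) = -1 (S(A) = -2 + A/A = -2 + 1 = -1)
(-33 + q)*S(-1) = (-33 - 37)*(-1) = -70*(-1) = 70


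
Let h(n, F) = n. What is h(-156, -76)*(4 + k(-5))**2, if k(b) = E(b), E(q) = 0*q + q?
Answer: -156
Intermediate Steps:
E(q) = q (E(q) = 0 + q = q)
k(b) = b
h(-156, -76)*(4 + k(-5))**2 = -156*(4 - 5)**2 = -156*(-1)**2 = -156*1 = -156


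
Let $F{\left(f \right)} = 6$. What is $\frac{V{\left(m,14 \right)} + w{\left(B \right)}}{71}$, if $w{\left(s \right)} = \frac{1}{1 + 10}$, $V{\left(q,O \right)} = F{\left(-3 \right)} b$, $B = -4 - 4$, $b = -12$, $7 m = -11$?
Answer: $- \frac{791}{781} \approx -1.0128$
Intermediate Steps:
$m = - \frac{11}{7}$ ($m = \frac{1}{7} \left(-11\right) = - \frac{11}{7} \approx -1.5714$)
$B = -8$ ($B = -4 - 4 = -8$)
$V{\left(q,O \right)} = -72$ ($V{\left(q,O \right)} = 6 \left(-12\right) = -72$)
$w{\left(s \right)} = \frac{1}{11}$
$\frac{V{\left(m,14 \right)} + w{\left(B \right)}}{71} = \frac{-72 + \frac{1}{11}}{71} = \left(- \frac{791}{11}\right) \frac{1}{71} = - \frac{791}{781}$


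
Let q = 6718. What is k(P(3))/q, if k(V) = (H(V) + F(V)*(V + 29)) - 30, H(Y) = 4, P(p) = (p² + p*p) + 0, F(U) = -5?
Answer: -261/6718 ≈ -0.038851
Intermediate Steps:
P(p) = 2*p² (P(p) = (p² + p²) + 0 = 2*p² + 0 = 2*p²)
k(V) = -171 - 5*V (k(V) = (4 - 5*(V + 29)) - 30 = (4 - 5*(29 + V)) - 30 = (4 + (-145 - 5*V)) - 30 = (-141 - 5*V) - 30 = -171 - 5*V)
k(P(3))/q = (-171 - 10*3²)/6718 = (-171 - 10*9)*(1/6718) = (-171 - 5*18)*(1/6718) = (-171 - 90)*(1/6718) = -261*1/6718 = -261/6718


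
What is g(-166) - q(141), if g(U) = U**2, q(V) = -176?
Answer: 27732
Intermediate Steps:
g(-166) - q(141) = (-166)**2 - 1*(-176) = 27556 + 176 = 27732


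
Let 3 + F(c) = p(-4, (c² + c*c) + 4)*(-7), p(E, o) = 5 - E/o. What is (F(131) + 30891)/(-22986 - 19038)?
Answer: -31148825/42426936 ≈ -0.73418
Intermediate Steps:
p(E, o) = 5 - E/o
F(c) = -38 - 28/(4 + 2*c²) (F(c) = -3 + (5 - 1*(-4)/((c² + c*c) + 4))*(-7) = -3 + (5 - 1*(-4)/((c² + c²) + 4))*(-7) = -3 + (5 - 1*(-4)/(2*c² + 4))*(-7) = -3 + (5 - 1*(-4)/(4 + 2*c²))*(-7) = -3 + (5 + 4/(4 + 2*c²))*(-7) = -3 + (-35 - 28/(4 + 2*c²)) = -38 - 28/(4 + 2*c²))
(F(131) + 30891)/(-22986 - 19038) = (2*(-45 - 19*131²)/(2 + 131²) + 30891)/(-22986 - 19038) = (2*(-45 - 19*17161)/(2 + 17161) + 30891)/(-42024) = (2*(-45 - 326059)/17163 + 30891)*(-1/42024) = (2*(1/17163)*(-326104) + 30891)*(-1/42024) = (-652208/17163 + 30891)*(-1/42024) = (529530025/17163)*(-1/42024) = -31148825/42426936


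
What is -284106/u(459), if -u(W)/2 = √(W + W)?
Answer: 47351*√102/102 ≈ 4688.4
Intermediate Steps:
u(W) = -2*√2*√W (u(W) = -2*√(W + W) = -2*√2*√W)
-284106/u(459) = -284106*(-√102/612) = -(-47351)*√102/102 = 47351*√102/102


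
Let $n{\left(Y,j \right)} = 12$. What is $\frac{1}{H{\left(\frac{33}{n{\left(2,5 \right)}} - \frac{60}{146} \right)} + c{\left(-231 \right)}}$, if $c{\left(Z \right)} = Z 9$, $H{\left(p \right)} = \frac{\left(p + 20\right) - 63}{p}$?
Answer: $- \frac{683}{1431830} \approx -0.00047701$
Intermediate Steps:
$H{\left(p \right)} = \frac{-43 + p}{p}$ ($H{\left(p \right)} = \frac{\left(20 + p\right) - 63}{p} = \frac{-43 + p}{p}$)
$c{\left(Z \right)} = 9 Z$
$\frac{1}{H{\left(\frac{33}{n{\left(2,5 \right)}} - \frac{60}{146} \right)} + c{\left(-231 \right)}} = \frac{1}{\frac{-43 + \left(\frac{33}{12} - \frac{60}{146}\right)}{\frac{33}{12} - \frac{60}{146}} + 9 \left(-231\right)} = \frac{1}{\frac{-43 + \left(33 \cdot \frac{1}{12} - \frac{30}{73}\right)}{33 \cdot \frac{1}{12} - \frac{30}{73}} - 2079} = \frac{1}{\frac{-43 + \left(\frac{11}{4} - \frac{30}{73}\right)}{\frac{11}{4} - \frac{30}{73}} - 2079} = \frac{1}{\frac{-43 + \frac{683}{292}}{\frac{683}{292}} - 2079} = \frac{1}{\frac{292}{683} \left(- \frac{11873}{292}\right) - 2079} = \frac{1}{- \frac{11873}{683} - 2079} = \frac{1}{- \frac{1431830}{683}} = - \frac{683}{1431830}$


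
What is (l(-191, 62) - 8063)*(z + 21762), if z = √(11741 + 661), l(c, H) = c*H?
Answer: -433172610 - 59715*√1378 ≈ -4.3539e+8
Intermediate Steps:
l(c, H) = H*c
z = 3*√1378 (z = √12402 = 3*√1378 ≈ 111.36)
(l(-191, 62) - 8063)*(z + 21762) = (62*(-191) - 8063)*(3*√1378 + 21762) = (-11842 - 8063)*(21762 + 3*√1378) = -19905*(21762 + 3*√1378) = -433172610 - 59715*√1378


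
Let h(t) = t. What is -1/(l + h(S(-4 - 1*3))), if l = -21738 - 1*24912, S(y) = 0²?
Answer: 1/46650 ≈ 2.1436e-5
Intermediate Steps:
S(y) = 0
l = -46650 (l = -21738 - 24912 = -46650)
-1/(l + h(S(-4 - 1*3))) = -1/(-46650 + 0) = -1/(-46650) = -1*(-1/46650) = 1/46650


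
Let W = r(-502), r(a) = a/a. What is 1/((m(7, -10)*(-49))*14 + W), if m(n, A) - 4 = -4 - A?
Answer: -1/6859 ≈ -0.00014579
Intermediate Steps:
m(n, A) = -A (m(n, A) = 4 + (-4 - A) = -A)
r(a) = 1
W = 1
1/((m(7, -10)*(-49))*14 + W) = 1/((-1*(-10)*(-49))*14 + 1) = 1/((10*(-49))*14 + 1) = 1/(-490*14 + 1) = 1/(-6860 + 1) = 1/(-6859) = -1/6859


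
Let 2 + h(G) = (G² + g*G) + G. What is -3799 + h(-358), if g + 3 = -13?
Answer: 129733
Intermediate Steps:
g = -16 (g = -3 - 13 = -16)
h(G) = -2 + G² - 15*G (h(G) = -2 + ((G² - 16*G) + G) = -2 + (G² - 15*G) = -2 + G² - 15*G)
-3799 + h(-358) = -3799 + (-2 + (-358)² - 15*(-358)) = -3799 + (-2 + 128164 + 5370) = -3799 + 133532 = 129733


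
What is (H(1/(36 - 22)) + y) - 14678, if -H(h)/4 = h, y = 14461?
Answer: -1521/7 ≈ -217.29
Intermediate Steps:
H(h) = -4*h
(H(1/(36 - 22)) + y) - 14678 = (-4/(36 - 22) + 14461) - 14678 = (-4/14 + 14461) - 14678 = (-4*1/14 + 14461) - 14678 = (-2/7 + 14461) - 14678 = 101225/7 - 14678 = -1521/7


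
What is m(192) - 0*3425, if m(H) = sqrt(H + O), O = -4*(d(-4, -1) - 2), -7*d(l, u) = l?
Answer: 2*sqrt(2422)/7 ≈ 14.061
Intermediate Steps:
d(l, u) = -l/7
O = 40/7 (O = -4*(-1/7*(-4) - 2) = -4*(4/7 - 2) = -4*(-10/7) = 40/7 ≈ 5.7143)
m(H) = sqrt(40/7 + H) (m(H) = sqrt(H + 40/7) = sqrt(40/7 + H))
m(192) - 0*3425 = sqrt(280 + 49*192)/7 - 0*3425 = sqrt(280 + 9408)/7 - 1*0 = sqrt(9688)/7 + 0 = (2*sqrt(2422))/7 + 0 = 2*sqrt(2422)/7 + 0 = 2*sqrt(2422)/7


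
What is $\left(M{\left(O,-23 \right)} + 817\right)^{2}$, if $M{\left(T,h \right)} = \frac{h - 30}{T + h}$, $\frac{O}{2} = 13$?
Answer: $\frac{5750404}{9} \approx 6.3893 \cdot 10^{5}$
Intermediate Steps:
$O = 26$ ($O = 2 \cdot 13 = 26$)
$M{\left(T,h \right)} = \frac{-30 + h}{T + h}$
$\left(M{\left(O,-23 \right)} + 817\right)^{2} = \left(\frac{-30 - 23}{26 - 23} + 817\right)^{2} = \left(\frac{1}{3} \left(-53\right) + 817\right)^{2} = \left(- \frac{53}{3} + 817\right)^{2} = \left(\frac{2398}{3}\right)^{2} = \frac{5750404}{9}$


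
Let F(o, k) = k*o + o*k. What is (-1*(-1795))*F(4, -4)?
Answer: -57440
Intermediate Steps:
F(o, k) = 2*k*o (F(o, k) = k*o + k*o = 2*k*o)
(-1*(-1795))*F(4, -4) = (-1*(-1795))*(2*(-4)*4) = 1795*(-32) = -57440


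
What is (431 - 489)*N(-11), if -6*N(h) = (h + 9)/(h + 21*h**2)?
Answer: -29/3795 ≈ -0.0076416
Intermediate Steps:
N(h) = -(9 + h)/(6*(h + 21*h**2)) (N(h) = -(h + 9)/(6*(h + 21*h**2)) = -(9 + h)/(6*(h + 21*h**2)))
(431 - 489)*N(-11) = (431 - 489)*((1/6)*(-9 - 1*(-11))/(-11*(1 + 21*(-11)))) = -29*(-1)*(-9 + 11)/(3*11*(1 - 231)) = -29*(-1)*2/(3*11*(-230)) = -29*(-1)*(-1)*2/(3*11*230) = -58*1/7590 = -29/3795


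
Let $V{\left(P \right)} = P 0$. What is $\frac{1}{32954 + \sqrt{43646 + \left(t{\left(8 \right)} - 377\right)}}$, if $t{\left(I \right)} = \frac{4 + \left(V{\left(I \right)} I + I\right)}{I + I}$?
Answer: $\frac{131816}{4343691385} - \frac{6 \sqrt{19231}}{4343691385} \approx 3.0155 \cdot 10^{-5}$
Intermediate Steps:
$V{\left(P \right)} = 0$
$t{\left(I \right)} = \frac{4 + I}{2 I}$ ($t{\left(I \right)} = \frac{4 + \left(0 I + I\right)}{I + I} = \frac{4 + \left(0 + I\right)}{2 I} = \left(4 + I\right) \frac{1}{2 I} = \frac{4 + I}{2 I}$)
$\frac{1}{32954 + \sqrt{43646 + \left(t{\left(8 \right)} - 377\right)}} = \frac{1}{32954 + \sqrt{43646 - \left(377 - \frac{4 + 8}{2 \cdot 8}\right)}} = \frac{1}{32954 + \sqrt{43646 - \left(377 - \frac{3}{4}\right)}} = \frac{1}{32954 + \sqrt{43646 + \left(\frac{3}{4} - 377\right)}} = \frac{1}{32954 + \sqrt{43646 - \frac{1505}{4}}} = \frac{1}{32954 + \sqrt{\frac{173079}{4}}} = \frac{1}{32954 + \frac{3 \sqrt{19231}}{2}}$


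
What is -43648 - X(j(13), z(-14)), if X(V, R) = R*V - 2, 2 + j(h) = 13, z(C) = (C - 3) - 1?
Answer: -43448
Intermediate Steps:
z(C) = -4 + C (z(C) = (-3 + C) - 1 = -4 + C)
j(h) = 11 (j(h) = -2 + 13 = 11)
X(V, R) = -2 + R*V
-43648 - X(j(13), z(-14)) = -43648 - (-2 + (-4 - 14)*11) = -43648 - (-2 - 18*11) = -43648 - (-2 - 198) = -43648 - 1*(-200) = -43648 + 200 = -43448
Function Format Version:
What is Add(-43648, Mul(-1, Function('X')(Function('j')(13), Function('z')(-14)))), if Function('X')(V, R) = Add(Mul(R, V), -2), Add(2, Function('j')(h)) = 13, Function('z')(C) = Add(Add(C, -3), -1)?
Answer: -43448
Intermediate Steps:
Function('z')(C) = Add(-4, C) (Function('z')(C) = Add(Add(-3, C), -1) = Add(-4, C))
Function('j')(h) = 11 (Function('j')(h) = Add(-2, 13) = 11)
Function('X')(V, R) = Add(-2, Mul(R, V))
Add(-43648, Mul(-1, Function('X')(Function('j')(13), Function('z')(-14)))) = Add(-43648, Mul(-1, Add(-2, Mul(Add(-4, -14), 11)))) = Add(-43648, Mul(-1, Add(-2, Mul(-18, 11)))) = Add(-43648, Mul(-1, Add(-2, -198))) = Add(-43648, Mul(-1, -200)) = Add(-43648, 200) = -43448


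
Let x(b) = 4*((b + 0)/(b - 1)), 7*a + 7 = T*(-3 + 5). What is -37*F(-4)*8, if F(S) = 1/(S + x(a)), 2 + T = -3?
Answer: 1776/7 ≈ 253.71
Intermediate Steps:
T = -5 (T = -2 - 3 = -5)
a = -17/7 (a = -1 + (-5*(-3 + 5))/7 = -1 + (-5*2)/7 = -1 + (⅐)*(-10) = -1 - 10/7 = -17/7 ≈ -2.4286)
x(b) = 4*b/(-1 + b) (x(b) = 4*(b/(-1 + b)) = 4*b/(-1 + b))
F(S) = 1/(17/6 + S) (F(S) = 1/(S + 4*(-17/7)/(-1 - 17/7)) = 1/(S + 4*(-17/7)/(-24/7)) = 1/(S + 4*(-17/7)*(-7/24)) = 1/(S + 17/6) = 1/(17/6 + S))
-37*F(-4)*8 = -222/(17 + 6*(-4))*8 = -222/(17 - 24)*8 = -222/(-7)*8 = -222*(-1)/7*8 = -37*(-6/7)*8 = (222/7)*8 = 1776/7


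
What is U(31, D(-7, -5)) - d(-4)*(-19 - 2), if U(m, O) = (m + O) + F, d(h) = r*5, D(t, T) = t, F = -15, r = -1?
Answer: -96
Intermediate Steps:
d(h) = -5 (d(h) = -1*5 = -5)
U(m, O) = -15 + O + m (U(m, O) = (m + O) - 15 = (O + m) - 15 = -15 + O + m)
U(31, D(-7, -5)) - d(-4)*(-19 - 2) = (-15 - 7 + 31) - (-5)*(-19 - 2) = 9 - (-5)*(-21) = 9 - 1*105 = 9 - 105 = -96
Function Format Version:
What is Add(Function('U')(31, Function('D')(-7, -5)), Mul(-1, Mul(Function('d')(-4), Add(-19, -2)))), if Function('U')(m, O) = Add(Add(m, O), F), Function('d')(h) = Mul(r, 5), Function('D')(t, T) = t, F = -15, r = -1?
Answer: -96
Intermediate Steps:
Function('d')(h) = -5 (Function('d')(h) = Mul(-1, 5) = -5)
Function('U')(m, O) = Add(-15, O, m) (Function('U')(m, O) = Add(Add(m, O), -15) = Add(Add(O, m), -15) = Add(-15, O, m))
Add(Function('U')(31, Function('D')(-7, -5)), Mul(-1, Mul(Function('d')(-4), Add(-19, -2)))) = Add(Add(-15, -7, 31), Mul(-1, Mul(-5, Add(-19, -2)))) = Add(9, Mul(-1, Mul(-5, -21))) = Add(9, Mul(-1, 105)) = Add(9, -105) = -96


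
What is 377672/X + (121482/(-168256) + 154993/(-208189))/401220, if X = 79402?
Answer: 1326983051095802591387/278985969811071642240 ≈ 4.7565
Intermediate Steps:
377672/X + (121482/(-168256) + 154993/(-208189))/401220 = 377672/79402 + (121482/(-168256) + 154993/(-208189))/401220 = 377672*(1/79402) + (121482*(-1/168256) + 154993*(-1/208189))*(1/401220) = 188836/39701 + (-60741/84128 - 154993/208189)*(1/401220) = 188836/39701 - 25684859153/17514524192*1/401220 = 188836/39701 - 25684859153/7027177396314240 = 1326983051095802591387/278985969811071642240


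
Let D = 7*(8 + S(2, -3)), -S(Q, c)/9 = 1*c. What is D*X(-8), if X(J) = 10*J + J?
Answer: -21560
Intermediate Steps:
S(Q, c) = -9*c
D = 245 (D = 7*(8 - 9*(-3)) = 7*(8 + 27) = 7*35 = 245)
X(J) = 11*J
D*X(-8) = 245*(11*(-8)) = 245*(-88) = -21560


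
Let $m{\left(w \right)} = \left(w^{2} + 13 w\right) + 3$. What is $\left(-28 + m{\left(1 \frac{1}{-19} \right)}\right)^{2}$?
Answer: $\frac{85951441}{130321} \approx 659.54$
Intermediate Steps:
$m{\left(w \right)} = 3 + w^{2} + 13 w$
$\left(-28 + m{\left(1 \frac{1}{-19} \right)}\right)^{2} = \left(-28 + \left(3 + \left(1 \frac{1}{-19}\right)^{2} + 13 \cdot 1 \frac{1}{-19}\right)\right)^{2} = \left(-28 + \left(3 + \left(1 \left(- \frac{1}{19}\right)\right)^{2} + 13 \cdot 1 \left(- \frac{1}{19}\right)\right)\right)^{2} = \left(-28 + \left(3 + \left(- \frac{1}{19}\right)^{2} + 13 \left(- \frac{1}{19}\right)\right)\right)^{2} = \left(-28 + \left(3 + \frac{1}{361} - \frac{13}{19}\right)\right)^{2} = \left(-28 + \frac{837}{361}\right)^{2} = \left(- \frac{9271}{361}\right)^{2} = \frac{85951441}{130321}$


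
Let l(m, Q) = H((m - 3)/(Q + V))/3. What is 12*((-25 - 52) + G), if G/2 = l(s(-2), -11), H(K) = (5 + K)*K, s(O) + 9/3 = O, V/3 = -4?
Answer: -480924/529 ≈ -909.12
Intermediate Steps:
V = -12 (V = 3*(-4) = -12)
s(O) = -3 + O
H(K) = K*(5 + K)
l(m, Q) = (-3 + m)*(5 + (-3 + m)/(-12 + Q))/(3*(-12 + Q)) (l(m, Q) = (((m - 3)/(Q - 12))*(5 + (m - 3)/(Q - 12)))/3 = (((-3 + m)/(-12 + Q))*(5 + (-3 + m)/(-12 + Q)))*(⅓) = ((-3 + m)*(5 + (-3 + m)/(-12 + Q))/(-12 + Q))*(⅓) = (-3 + m)*(5 + (-3 + m)/(-12 + Q))/(3*(-12 + Q)))
G = 656/529 (G = 2*((-3 + (-3 - 2))*(-63 + (-3 - 2) + 5*(-11))/(3*(-12 - 11)²)) = 2*((⅓)*(-3 - 5)*(-63 - 5 - 55)/(-23)²) = 2*((⅓)*(1/529)*(-8)*(-123)) = 2*(328/529) = 656/529 ≈ 1.2401)
12*((-25 - 52) + G) = 12*((-25 - 52) + 656/529) = 12*(-77 + 656/529) = 12*(-40077/529) = -480924/529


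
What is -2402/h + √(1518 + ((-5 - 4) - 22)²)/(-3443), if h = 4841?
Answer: -2402/4841 - √2479/3443 ≈ -0.51064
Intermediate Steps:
-2402/h + √(1518 + ((-5 - 4) - 22)²)/(-3443) = -2402/4841 + √(1518 + ((-5 - 4) - 22)²)/(-3443) = -2402*1/4841 + √(1518 + (-9 - 22)²)*(-1/3443) = -2402/4841 + √(1518 + (-31)²)*(-1/3443) = -2402/4841 + √(1518 + 961)*(-1/3443) = -2402/4841 + √2479*(-1/3443) = -2402/4841 - √2479/3443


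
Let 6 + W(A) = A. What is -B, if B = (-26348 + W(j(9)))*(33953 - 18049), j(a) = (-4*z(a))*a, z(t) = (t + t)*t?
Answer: 511886144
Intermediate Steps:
z(t) = 2*t² (z(t) = (2*t)*t = 2*t²)
j(a) = -8*a³ (j(a) = (-8*a²)*a = -8*a³)
W(A) = -6 + A
B = -511886144 (B = (-26348 + (-6 - 8*9³))*(33953 - 18049) = (-26348 + (-6 - 8*729))*15904 = (-26348 + (-6 - 5832))*15904 = (-26348 - 5838)*15904 = -32186*15904 = -511886144)
-B = -1*(-511886144) = 511886144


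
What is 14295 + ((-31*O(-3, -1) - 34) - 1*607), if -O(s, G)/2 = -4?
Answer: 13406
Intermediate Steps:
O(s, G) = 8 (O(s, G) = -2*(-4) = 8)
14295 + ((-31*O(-3, -1) - 34) - 1*607) = 14295 + ((-31*8 - 34) - 1*607) = 14295 + ((-248 - 34) - 607) = 14295 + (-282 - 607) = 14295 - 889 = 13406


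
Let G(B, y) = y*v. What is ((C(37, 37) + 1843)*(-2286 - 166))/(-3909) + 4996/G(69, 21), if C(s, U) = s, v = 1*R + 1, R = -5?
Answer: 30640873/27363 ≈ 1119.8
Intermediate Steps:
v = -4 (v = 1*(-5) + 1 = -5 + 1 = -4)
G(B, y) = -4*y (G(B, y) = y*(-4) = -4*y)
((C(37, 37) + 1843)*(-2286 - 166))/(-3909) + 4996/G(69, 21) = ((37 + 1843)*(-2286 - 166))/(-3909) + 4996/((-4*21)) = (1880*(-2452))*(-1/3909) + 4996/(-84) = -4609760*(-1/3909) + 4996*(-1/84) = 4609760/3909 - 1249/21 = 30640873/27363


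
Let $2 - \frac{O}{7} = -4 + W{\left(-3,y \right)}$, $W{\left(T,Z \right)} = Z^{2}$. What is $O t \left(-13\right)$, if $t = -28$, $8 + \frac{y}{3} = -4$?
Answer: $-3286920$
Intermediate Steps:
$y = -36$ ($y = -24 + 3 \left(-4\right) = -24 - 12 = -36$)
$O = -9030$ ($O = 14 - 7 \left(-4 + \left(-36\right)^{2}\right) = 14 - 7 \left(-4 + 1296\right) = 14 - 9044 = -9030$)
$O t \left(-13\right) = \left(-9030\right) \left(-28\right) \left(-13\right) = 252840 \left(-13\right) = -3286920$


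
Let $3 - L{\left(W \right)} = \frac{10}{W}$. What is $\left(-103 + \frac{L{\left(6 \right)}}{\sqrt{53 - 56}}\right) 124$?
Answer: $-12772 - \frac{496 i \sqrt{3}}{9} \approx -12772.0 - 95.455 i$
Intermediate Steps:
$L{\left(W \right)} = 3 - \frac{10}{W}$
$\left(-103 + \frac{L{\left(6 \right)}}{\sqrt{53 - 56}}\right) 124 = \left(-103 + \frac{3 - \frac{10}{6}}{\sqrt{53 - 56}}\right) 124 = \left(-103 + \frac{3 - \frac{5}{3}}{\sqrt{-3}}\right) 124 = \left(-103 + \frac{3 - \frac{5}{3}}{i \sqrt{3}}\right) 124 = \left(-103 + \frac{4 \left(- \frac{i \sqrt{3}}{3}\right)}{3}\right) 124 = \left(-103 - \frac{4 i \sqrt{3}}{9}\right) 124 = -12772 - \frac{496 i \sqrt{3}}{9}$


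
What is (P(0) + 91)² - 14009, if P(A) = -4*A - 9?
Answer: -7285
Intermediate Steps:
P(A) = -9 - 4*A
(P(0) + 91)² - 14009 = ((-9 - 4*0) + 91)² - 14009 = ((-9 + 0) + 91)² - 14009 = (-9 + 91)² - 14009 = 82² - 14009 = 6724 - 14009 = -7285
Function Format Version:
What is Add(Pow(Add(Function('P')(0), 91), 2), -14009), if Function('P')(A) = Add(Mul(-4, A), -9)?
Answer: -7285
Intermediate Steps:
Function('P')(A) = Add(-9, Mul(-4, A))
Add(Pow(Add(Function('P')(0), 91), 2), -14009) = Add(Pow(Add(Add(-9, Mul(-4, 0)), 91), 2), -14009) = Add(Pow(Add(Add(-9, 0), 91), 2), -14009) = Add(Pow(Add(-9, 91), 2), -14009) = Add(Pow(82, 2), -14009) = Add(6724, -14009) = -7285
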